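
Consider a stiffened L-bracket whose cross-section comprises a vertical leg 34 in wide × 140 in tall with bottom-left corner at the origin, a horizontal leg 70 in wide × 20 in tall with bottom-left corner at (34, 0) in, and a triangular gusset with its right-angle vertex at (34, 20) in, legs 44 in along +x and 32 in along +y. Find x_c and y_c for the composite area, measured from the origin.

x_c = 30.85 in, y_c = 53.73 in

vertical leg: A = 34 × 140 = 4760.00, centroid at (17.00, 70.00).
horizontal leg: A = 70 × 20 = 1400.00, centroid at (69.00, 10.00).
gusset: A = ½·44·32 = 704.00, centroid at (48.67, 30.67).
ΣA = 6864.00 in², ΣAx_c = 211781.33 in³, ΣAy_c = 368789.33 in³.
x_c = 211781.33/6864.00 = 30.85 in; y_c = 368789.33/6864.00 = 53.73 in.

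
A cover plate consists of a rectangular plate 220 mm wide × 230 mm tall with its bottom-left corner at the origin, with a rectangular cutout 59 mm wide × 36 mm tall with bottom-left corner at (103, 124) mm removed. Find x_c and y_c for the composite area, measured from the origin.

plate: A = 220 × 230 = 50600.00, centroid at (110.00, 115.00).
hole: A = −(59 × 36) = -2124.00, centroid at (132.50, 142.00).
ΣA = 48476.00 mm²
ΣAx_c = (50600.00)(110.00) + (-2124.00)(132.50) = 5284570.00 mm³
ΣAy_c = (50600.00)(115.00) + (-2124.00)(142.00) = 5517392.00 mm³
x_c = 5284570.00 / 48476.00 = 109.01 mm
y_c = 5517392.00 / 48476.00 = 113.82 mm

x_c = 109.01 mm, y_c = 113.82 mm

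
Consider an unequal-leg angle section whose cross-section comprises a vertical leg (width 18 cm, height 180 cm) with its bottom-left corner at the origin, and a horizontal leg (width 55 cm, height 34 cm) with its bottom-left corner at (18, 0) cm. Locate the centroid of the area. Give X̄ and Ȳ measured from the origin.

X̄ = 22.36 cm, Ȳ = 63.29 cm

Part | A | x̄ᵢ | ȳᵢ | A·x̄ᵢ | A·ȳᵢ
vertical leg | 3240.00 | 9.00 | 90.00 | 29160.00 | 291600.00
horizontal leg | 1870.00 | 45.50 | 17.00 | 85085.00 | 31790.00
Σ | 5110.00 |  |  | 114245.00 | 323390.00
X̄ = 114245.00 / 5110.00 = 22.36 cm
Ȳ = 323390.00 / 5110.00 = 63.29 cm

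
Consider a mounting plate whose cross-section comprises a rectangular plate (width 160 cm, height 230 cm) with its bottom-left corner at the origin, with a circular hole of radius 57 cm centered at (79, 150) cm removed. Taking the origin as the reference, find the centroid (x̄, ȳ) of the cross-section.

x̄ = 80.38 cm, ȳ = 101.57 cm

plate: A = 160 × 230 = 36800.00, centroid at (80.00, 115.00).
hole: A = −π·57² = -10207.03, centroid at (79.00, 150.00).
ΣA = 26592.97 cm²
ΣAx̄ = (36800.00)(80.00) + (-10207.03)(79.00) = 2137644.27 cm³
ΣAȳ = (36800.00)(115.00) + (-10207.03)(150.00) = 2700944.82 cm³
x̄ = 2137644.27 / 26592.97 = 80.38 cm
ȳ = 2700944.82 / 26592.97 = 101.57 cm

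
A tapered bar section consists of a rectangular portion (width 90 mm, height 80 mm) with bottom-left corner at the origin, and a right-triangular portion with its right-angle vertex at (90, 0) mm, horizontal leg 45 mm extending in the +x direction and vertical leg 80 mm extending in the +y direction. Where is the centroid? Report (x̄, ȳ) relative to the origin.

x̄ = 57.00 mm, ȳ = 37.33 mm

Part | A | x̄ᵢ | ȳᵢ | A·x̄ᵢ | A·ȳᵢ
rectangular portion | 7200.00 | 45.00 | 40.00 | 324000.00 | 288000.00
triangular portion | 1800.00 | 105.00 | 26.67 | 189000.00 | 48000.00
Σ | 9000.00 |  |  | 513000.00 | 336000.00
x̄ = 513000.00 / 9000.00 = 57.00 mm
ȳ = 336000.00 / 9000.00 = 37.33 mm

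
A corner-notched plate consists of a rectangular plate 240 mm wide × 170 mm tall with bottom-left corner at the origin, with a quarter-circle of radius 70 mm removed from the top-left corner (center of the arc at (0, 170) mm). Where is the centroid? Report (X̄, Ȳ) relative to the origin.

plate: A = 240 × 170 = 40800.00, centroid at (120.00, 85.00).
removed quarter-circle: A = −¼π·70² = -3848.45, centroid at (29.71, 140.29).
ΣA = 36951.55 mm²
ΣAX̄ = (40800.00)(120.00) + (-3848.45)(29.71) = 4781666.67 mm³
ΣAȲ = (40800.00)(85.00) + (-3848.45)(140.29) = 2928096.66 mm³
X̄ = 4781666.67 / 36951.55 = 129.40 mm
Ȳ = 2928096.66 / 36951.55 = 79.24 mm

X̄ = 129.40 mm, Ȳ = 79.24 mm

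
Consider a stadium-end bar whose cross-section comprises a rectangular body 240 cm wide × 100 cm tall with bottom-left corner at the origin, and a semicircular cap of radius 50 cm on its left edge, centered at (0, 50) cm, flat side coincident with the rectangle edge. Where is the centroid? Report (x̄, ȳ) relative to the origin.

rectangular body: A = 240 × 100 = 24000.00, centroid at (120.00, 50.00).
semicircular end: A = ½π·50² = 3926.99, centroid at (-21.22, 50.00).
ΣA = 27926.99 cm², ΣAx̄ = 2796666.67 cm³, ΣAȳ = 1396349.54 cm³.
x̄ = 2796666.67/27926.99 = 100.14 cm; ȳ = 1396349.54/27926.99 = 50.00 cm.

x̄ = 100.14 cm, ȳ = 50.00 cm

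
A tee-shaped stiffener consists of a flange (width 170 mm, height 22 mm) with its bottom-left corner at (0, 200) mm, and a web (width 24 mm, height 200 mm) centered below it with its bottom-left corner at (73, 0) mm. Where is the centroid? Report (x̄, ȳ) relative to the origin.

Part | A | x̄ᵢ | ȳᵢ | A·x̄ᵢ | A·ȳᵢ
web | 4800.00 | 85.00 | 100.00 | 408000.00 | 480000.00
flange | 3740.00 | 85.00 | 211.00 | 317900.00 | 789140.00
Σ | 8540.00 |  |  | 725900.00 | 1269140.00
x̄ = 725900.00 / 8540.00 = 85.00 mm
ȳ = 1269140.00 / 8540.00 = 148.61 mm

x̄ = 85.00 mm, ȳ = 148.61 mm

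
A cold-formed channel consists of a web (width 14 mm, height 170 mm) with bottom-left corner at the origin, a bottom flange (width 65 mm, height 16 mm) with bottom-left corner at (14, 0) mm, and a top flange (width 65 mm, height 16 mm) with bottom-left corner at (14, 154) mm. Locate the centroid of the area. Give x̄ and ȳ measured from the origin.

x̄ = 25.42 mm, ȳ = 85.00 mm

web: A = 14 × 170 = 2380.00, centroid at (7.00, 85.00).
bottom flange: A = 65 × 16 = 1040.00, centroid at (46.50, 8.00).
top flange: A = 65 × 16 = 1040.00, centroid at (46.50, 162.00).
ΣA = 4460.00 mm², ΣAx̄ = 113380.00 mm³, ΣAȳ = 379100.00 mm³.
x̄ = 113380.00/4460.00 = 25.42 mm; ȳ = 379100.00/4460.00 = 85.00 mm.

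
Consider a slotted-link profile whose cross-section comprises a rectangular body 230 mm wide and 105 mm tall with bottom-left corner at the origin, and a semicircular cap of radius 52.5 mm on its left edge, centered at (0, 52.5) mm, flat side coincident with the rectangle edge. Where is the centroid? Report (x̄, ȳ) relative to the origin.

rectangular body: A = 230 × 105 = 24150.00, centroid at (115.00, 52.50).
semicircular end: A = ½π·52.5² = 4329.51, centroid at (-22.28, 52.50).
ΣA = 28479.51 mm²
ΣAx̄ = (24150.00)(115.00) + (4329.51)(-22.28) = 2680781.25 mm³
ΣAȳ = (24150.00)(52.50) + (4329.51)(52.50) = 1495174.14 mm³
x̄ = 2680781.25 / 28479.51 = 94.13 mm
ȳ = 1495174.14 / 28479.51 = 52.50 mm

x̄ = 94.13 mm, ȳ = 52.50 mm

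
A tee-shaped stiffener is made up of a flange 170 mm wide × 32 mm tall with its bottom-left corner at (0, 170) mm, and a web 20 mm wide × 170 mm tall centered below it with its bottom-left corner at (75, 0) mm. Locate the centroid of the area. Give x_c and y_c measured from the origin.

web: A = 20 × 170 = 3400.00, centroid at (85.00, 85.00).
flange: A = 170 × 32 = 5440.00, centroid at (85.00, 186.00).
ΣA = 8840.00 mm², ΣAx_c = 751400.00 mm³, ΣAy_c = 1300840.00 mm³.
x_c = 751400.00/8840.00 = 85.00 mm; y_c = 1300840.00/8840.00 = 147.15 mm.

x_c = 85.00 mm, y_c = 147.15 mm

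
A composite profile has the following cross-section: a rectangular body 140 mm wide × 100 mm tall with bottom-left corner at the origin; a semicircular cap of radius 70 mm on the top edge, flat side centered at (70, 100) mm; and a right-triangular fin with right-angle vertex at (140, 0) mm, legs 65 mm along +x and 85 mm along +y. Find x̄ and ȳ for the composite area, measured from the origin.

x̄ = 80.35 mm, ȳ = 72.64 mm

Part | A | x̄ᵢ | ȳᵢ | A·x̄ᵢ | A·ȳᵢ
rectangular body | 14000.00 | 70.00 | 50.00 | 980000.00 | 700000.00
semicircular top | 7696.90 | 70.00 | 129.71 | 538783.14 | 998356.87
triangular fin | 2762.50 | 161.67 | 28.33 | 446604.17 | 78270.83
Σ | 24459.40 |  |  | 1965387.31 | 1776627.70
x̄ = 1965387.31 / 24459.40 = 80.35 mm
ȳ = 1776627.70 / 24459.40 = 72.64 mm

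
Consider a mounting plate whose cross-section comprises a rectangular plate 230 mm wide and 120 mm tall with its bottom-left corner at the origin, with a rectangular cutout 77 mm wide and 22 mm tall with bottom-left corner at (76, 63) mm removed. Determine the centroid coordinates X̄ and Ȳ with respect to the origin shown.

X̄ = 115.03 mm, Ȳ = 59.08 mm

plate: A = 230 × 120 = 27600.00, centroid at (115.00, 60.00).
hole: A = −(77 × 22) = -1694.00, centroid at (114.50, 74.00).
ΣA = 25906.00 mm²
ΣAX̄ = (27600.00)(115.00) + (-1694.00)(114.50) = 2980037.00 mm³
ΣAȲ = (27600.00)(60.00) + (-1694.00)(74.00) = 1530644.00 mm³
X̄ = 2980037.00 / 25906.00 = 115.03 mm
Ȳ = 1530644.00 / 25906.00 = 59.08 mm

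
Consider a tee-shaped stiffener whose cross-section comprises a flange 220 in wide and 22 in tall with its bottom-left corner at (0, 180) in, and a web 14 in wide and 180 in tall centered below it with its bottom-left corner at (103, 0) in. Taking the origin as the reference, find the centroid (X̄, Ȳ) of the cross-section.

Part | A | x̄ᵢ | ȳᵢ | A·x̄ᵢ | A·ȳᵢ
web | 2520.00 | 110.00 | 90.00 | 277200.00 | 226800.00
flange | 4840.00 | 110.00 | 191.00 | 532400.00 | 924440.00
Σ | 7360.00 |  |  | 809600.00 | 1151240.00
X̄ = 809600.00 / 7360.00 = 110.00 in
Ȳ = 1151240.00 / 7360.00 = 156.42 in

X̄ = 110.00 in, Ȳ = 156.42 in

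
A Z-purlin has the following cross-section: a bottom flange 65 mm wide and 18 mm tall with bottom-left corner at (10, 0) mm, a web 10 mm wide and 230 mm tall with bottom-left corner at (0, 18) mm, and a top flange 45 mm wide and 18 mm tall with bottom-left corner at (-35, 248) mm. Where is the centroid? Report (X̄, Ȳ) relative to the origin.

X̄ = 11.94 mm, Ȳ = 122.57 mm

bottom flange: A = 65 × 18 = 1170.00, centroid at (42.50, 9.00).
web: A = 10 × 230 = 2300.00, centroid at (5.00, 133.00).
top flange: A = 45 × 18 = 810.00, centroid at (-12.50, 257.00).
ΣA = 4280.00 mm²
ΣAX̄ = (1170.00)(42.50) + (2300.00)(5.00) + (810.00)(-12.50) = 51100.00 mm³
ΣAȲ = (1170.00)(9.00) + (2300.00)(133.00) + (810.00)(257.00) = 524600.00 mm³
X̄ = 51100.00 / 4280.00 = 11.94 mm
Ȳ = 524600.00 / 4280.00 = 122.57 mm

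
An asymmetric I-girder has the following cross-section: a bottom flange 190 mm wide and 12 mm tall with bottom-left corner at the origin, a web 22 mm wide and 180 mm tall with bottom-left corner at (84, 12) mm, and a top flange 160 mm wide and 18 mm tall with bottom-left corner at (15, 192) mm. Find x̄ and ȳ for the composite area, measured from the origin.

bottom flange: A = 190 × 12 = 2280.00, centroid at (95.00, 6.00).
web: A = 22 × 180 = 3960.00, centroid at (95.00, 102.00).
top flange: A = 160 × 18 = 2880.00, centroid at (95.00, 201.00).
ΣA = 9120.00 mm²
ΣAx̄ = (2280.00)(95.00) + (3960.00)(95.00) + (2880.00)(95.00) = 866400.00 mm³
ΣAȳ = (2280.00)(6.00) + (3960.00)(102.00) + (2880.00)(201.00) = 996480.00 mm³
x̄ = 866400.00 / 9120.00 = 95.00 mm
ȳ = 996480.00 / 9120.00 = 109.26 mm

x̄ = 95.00 mm, ȳ = 109.26 mm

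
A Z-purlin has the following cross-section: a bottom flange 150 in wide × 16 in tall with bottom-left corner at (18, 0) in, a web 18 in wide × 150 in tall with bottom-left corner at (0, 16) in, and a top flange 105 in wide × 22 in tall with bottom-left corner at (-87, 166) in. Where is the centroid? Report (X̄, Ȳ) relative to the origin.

X̄ = 22.65 in, Ȳ = 90.93 in

bottom flange: A = 150 × 16 = 2400.00, centroid at (93.00, 8.00).
web: A = 18 × 150 = 2700.00, centroid at (9.00, 91.00).
top flange: A = 105 × 22 = 2310.00, centroid at (-34.50, 177.00).
ΣA = 7410.00 in², ΣAX̄ = 167805.00 in³, ΣAȲ = 673770.00 in³.
X̄ = 167805.00/7410.00 = 22.65 in; Ȳ = 673770.00/7410.00 = 90.93 in.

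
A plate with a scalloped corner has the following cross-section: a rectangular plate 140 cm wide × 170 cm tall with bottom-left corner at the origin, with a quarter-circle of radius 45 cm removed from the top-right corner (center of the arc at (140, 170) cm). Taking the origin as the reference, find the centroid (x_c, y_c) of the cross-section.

x_c = 66.35 cm, y_c = 80.28 cm

plate: A = 140 × 170 = 23800.00, centroid at (70.00, 85.00).
removed quarter-circle: A = −¼π·45² = -1590.43, centroid at (120.90, 150.90).
ΣA = 22209.57 cm², ΣAx_c = 1473714.62 cm³, ΣAy_c = 1783001.68 cm³.
x_c = 1473714.62/22209.57 = 66.35 cm; y_c = 1783001.68/22209.57 = 80.28 cm.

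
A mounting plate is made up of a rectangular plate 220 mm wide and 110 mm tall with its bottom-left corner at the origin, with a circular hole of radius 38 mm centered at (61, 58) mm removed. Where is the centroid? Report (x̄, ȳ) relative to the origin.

x̄ = 121.30 mm, ȳ = 54.31 mm

Part | A | x̄ᵢ | ȳᵢ | A·x̄ᵢ | A·ȳᵢ
plate | 24200.00 | 110.00 | 55.00 | 2662000.00 | 1331000.00
hole | -4536.46 | 61.00 | 58.00 | -276724.05 | -263114.67
Σ | 19663.54 |  |  | 2385275.95 | 1067885.33
x̄ = 2385275.95 / 19663.54 = 121.30 mm
ȳ = 1067885.33 / 19663.54 = 54.31 mm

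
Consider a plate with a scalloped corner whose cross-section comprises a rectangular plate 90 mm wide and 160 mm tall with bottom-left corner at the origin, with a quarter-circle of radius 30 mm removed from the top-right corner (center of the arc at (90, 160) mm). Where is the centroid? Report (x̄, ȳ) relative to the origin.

plate: A = 90 × 160 = 14400.00, centroid at (45.00, 80.00).
removed quarter-circle: A = −¼π·30² = -706.86, centroid at (77.27, 147.27).
ΣA = 13693.14 mm²
ΣAx̄ = (14400.00)(45.00) + (-706.86)(77.27) = 593382.75 mm³
ΣAȳ = (14400.00)(80.00) + (-706.86)(147.27) = 1047902.66 mm³
x̄ = 593382.75 / 13693.14 = 43.33 mm
ȳ = 1047902.66 / 13693.14 = 76.53 mm

x̄ = 43.33 mm, ȳ = 76.53 mm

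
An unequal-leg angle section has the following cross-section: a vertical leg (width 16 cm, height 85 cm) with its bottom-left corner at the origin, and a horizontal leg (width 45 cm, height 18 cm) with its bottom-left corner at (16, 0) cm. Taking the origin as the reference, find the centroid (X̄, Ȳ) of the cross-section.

X̄ = 19.38 cm, Ȳ = 30.00 cm

vertical leg: A = 16 × 85 = 1360.00, centroid at (8.00, 42.50).
horizontal leg: A = 45 × 18 = 810.00, centroid at (38.50, 9.00).
ΣA = 2170.00 cm²
ΣAX̄ = (1360.00)(8.00) + (810.00)(38.50) = 42065.00 cm³
ΣAȲ = (1360.00)(42.50) + (810.00)(9.00) = 65090.00 cm³
X̄ = 42065.00 / 2170.00 = 19.38 cm
Ȳ = 65090.00 / 2170.00 = 30.00 cm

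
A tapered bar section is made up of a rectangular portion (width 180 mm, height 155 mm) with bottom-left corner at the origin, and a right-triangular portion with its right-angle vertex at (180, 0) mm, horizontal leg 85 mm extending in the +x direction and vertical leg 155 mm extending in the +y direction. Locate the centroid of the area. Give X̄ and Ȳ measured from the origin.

X̄ = 112.60 mm, Ȳ = 72.57 mm

rectangular portion: A = 180 × 155 = 27900.00, centroid at (90.00, 77.50).
triangular portion: A = ½·85·155 = 6587.50, centroid at (208.33, 51.67).
ΣA = 34487.50 mm²
ΣAX̄ = (27900.00)(90.00) + (6587.50)(208.33) = 3883395.83 mm³
ΣAȲ = (27900.00)(77.50) + (6587.50)(51.67) = 2502604.17 mm³
X̄ = 3883395.83 / 34487.50 = 112.60 mm
Ȳ = 2502604.17 / 34487.50 = 72.57 mm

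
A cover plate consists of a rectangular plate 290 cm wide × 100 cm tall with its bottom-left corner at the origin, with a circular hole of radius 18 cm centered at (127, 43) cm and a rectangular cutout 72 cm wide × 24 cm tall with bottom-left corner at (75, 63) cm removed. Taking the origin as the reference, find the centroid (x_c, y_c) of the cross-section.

Part | A | x̄ᵢ | ȳᵢ | A·x̄ᵢ | A·ȳᵢ
plate | 29000.00 | 145.00 | 50.00 | 4205000.00 | 1450000.00
hole 1 | -1017.88 | 127.00 | 43.00 | -129270.25 | -43768.67
hole 2 | -1728.00 | 111.00 | 75.00 | -191808.00 | -129600.00
Σ | 26254.12 |  |  | 3883921.75 | 1276631.33
x_c = 3883921.75 / 26254.12 = 147.94 cm
y_c = 1276631.33 / 26254.12 = 48.63 cm

x_c = 147.94 cm, y_c = 48.63 cm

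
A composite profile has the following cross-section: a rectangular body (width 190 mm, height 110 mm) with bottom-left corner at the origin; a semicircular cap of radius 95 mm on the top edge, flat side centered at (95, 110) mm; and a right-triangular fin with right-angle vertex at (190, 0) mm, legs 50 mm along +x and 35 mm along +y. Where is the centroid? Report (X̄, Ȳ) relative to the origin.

X̄ = 97.72 mm, Ȳ = 91.53 mm

Part | A | x̄ᵢ | ȳᵢ | A·x̄ᵢ | A·ȳᵢ
rectangular body | 20900.00 | 95.00 | 55.00 | 1985500.00 | 1149500.00
semicircular top | 14176.44 | 95.00 | 150.32 | 1346761.50 | 2130991.39
triangular fin | 875.00 | 206.67 | 11.67 | 180833.33 | 10208.33
Σ | 35951.44 |  |  | 3513094.83 | 3290699.72
X̄ = 3513094.83 / 35951.44 = 97.72 mm
Ȳ = 3290699.72 / 35951.44 = 91.53 mm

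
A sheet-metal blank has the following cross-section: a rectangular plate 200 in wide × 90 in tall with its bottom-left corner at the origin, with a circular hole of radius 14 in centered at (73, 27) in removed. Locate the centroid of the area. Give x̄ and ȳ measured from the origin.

plate: A = 200 × 90 = 18000.00, centroid at (100.00, 45.00).
hole: A = −π·14² = -615.75, centroid at (73.00, 27.00).
ΣA = 17384.25 in², ΣAx̄ = 1755050.09 in³, ΣAȳ = 793374.69 in³.
x̄ = 1755050.09/17384.25 = 100.96 in; ȳ = 793374.69/17384.25 = 45.64 in.

x̄ = 100.96 in, ȳ = 45.64 in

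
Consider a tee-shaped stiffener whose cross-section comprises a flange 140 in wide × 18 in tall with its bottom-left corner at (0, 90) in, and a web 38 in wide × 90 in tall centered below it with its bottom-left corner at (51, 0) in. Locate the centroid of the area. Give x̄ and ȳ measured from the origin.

x̄ = 70.00 in, ȳ = 67.91 in

Part | A | x̄ᵢ | ȳᵢ | A·x̄ᵢ | A·ȳᵢ
web | 3420.00 | 70.00 | 45.00 | 239400.00 | 153900.00
flange | 2520.00 | 70.00 | 99.00 | 176400.00 | 249480.00
Σ | 5940.00 |  |  | 415800.00 | 403380.00
x̄ = 415800.00 / 5940.00 = 70.00 in
ȳ = 403380.00 / 5940.00 = 67.91 in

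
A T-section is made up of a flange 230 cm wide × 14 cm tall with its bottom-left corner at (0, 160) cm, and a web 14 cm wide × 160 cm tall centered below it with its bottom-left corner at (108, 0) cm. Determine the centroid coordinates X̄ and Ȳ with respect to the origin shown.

web: A = 14 × 160 = 2240.00, centroid at (115.00, 80.00).
flange: A = 230 × 14 = 3220.00, centroid at (115.00, 167.00).
ΣA = 5460.00 cm², ΣAX̄ = 627900.00 cm³, ΣAȲ = 716940.00 cm³.
X̄ = 627900.00/5460.00 = 115.00 cm; Ȳ = 716940.00/5460.00 = 131.31 cm.

X̄ = 115.00 cm, Ȳ = 131.31 cm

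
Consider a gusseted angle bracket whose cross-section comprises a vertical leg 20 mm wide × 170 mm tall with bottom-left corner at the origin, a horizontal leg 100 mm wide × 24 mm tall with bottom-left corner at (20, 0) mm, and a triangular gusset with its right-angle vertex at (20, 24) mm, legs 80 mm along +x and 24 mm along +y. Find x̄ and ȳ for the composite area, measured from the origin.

vertical leg: A = 20 × 170 = 3400.00, centroid at (10.00, 85.00).
horizontal leg: A = 100 × 24 = 2400.00, centroid at (70.00, 12.00).
gusset: A = ½·80·24 = 960.00, centroid at (46.67, 32.00).
ΣA = 6760.00 mm², ΣAx̄ = 246800.00 mm³, ΣAȳ = 348520.00 mm³.
x̄ = 246800.00/6760.00 = 36.51 mm; ȳ = 348520.00/6760.00 = 51.56 mm.

x̄ = 36.51 mm, ȳ = 51.56 mm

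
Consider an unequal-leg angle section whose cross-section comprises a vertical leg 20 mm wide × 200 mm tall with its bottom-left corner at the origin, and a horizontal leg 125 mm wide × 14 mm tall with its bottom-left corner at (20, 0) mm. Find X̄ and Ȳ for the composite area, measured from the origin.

vertical leg: A = 20 × 200 = 4000.00, centroid at (10.00, 100.00).
horizontal leg: A = 125 × 14 = 1750.00, centroid at (82.50, 7.00).
ΣA = 5750.00 mm²
ΣAX̄ = (4000.00)(10.00) + (1750.00)(82.50) = 184375.00 mm³
ΣAȲ = (4000.00)(100.00) + (1750.00)(7.00) = 412250.00 mm³
X̄ = 184375.00 / 5750.00 = 32.07 mm
Ȳ = 412250.00 / 5750.00 = 71.70 mm

X̄ = 32.07 mm, Ȳ = 71.70 mm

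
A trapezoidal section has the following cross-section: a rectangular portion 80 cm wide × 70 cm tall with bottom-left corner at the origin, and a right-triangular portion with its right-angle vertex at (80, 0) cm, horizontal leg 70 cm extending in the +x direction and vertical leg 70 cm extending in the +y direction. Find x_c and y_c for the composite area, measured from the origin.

x_c = 59.28 cm, y_c = 31.45 cm

Part | A | x̄ᵢ | ȳᵢ | A·x̄ᵢ | A·ȳᵢ
rectangular portion | 5600.00 | 40.00 | 35.00 | 224000.00 | 196000.00
triangular portion | 2450.00 | 103.33 | 23.33 | 253166.67 | 57166.67
Σ | 8050.00 |  |  | 477166.67 | 253166.67
x_c = 477166.67 / 8050.00 = 59.28 cm
y_c = 253166.67 / 8050.00 = 31.45 cm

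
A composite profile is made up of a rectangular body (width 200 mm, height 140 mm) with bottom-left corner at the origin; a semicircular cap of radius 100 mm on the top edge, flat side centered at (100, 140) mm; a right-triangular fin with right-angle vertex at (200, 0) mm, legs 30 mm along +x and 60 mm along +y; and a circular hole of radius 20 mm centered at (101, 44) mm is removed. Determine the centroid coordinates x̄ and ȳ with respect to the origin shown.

x̄ = 102.25 mm, ȳ = 110.46 mm

rectangular body: A = 200 × 140 = 28000.00, centroid at (100.00, 70.00).
semicircular top: A = ½π·100² = 15707.96, centroid at (100.00, 182.44).
triangular fin: A = ½·30·60 = 900.00, centroid at (210.00, 20.00).
hole: A = −π·20² = -1256.64, centroid at (101.00, 44.00).
ΣA = 43351.33 mm²
ΣAx̄ = (28000.00)(100.00) + (15707.96)(100.00) + (900.00)(210.00) + (-1256.64)(101.00) = 4432875.98 mm³
ΣAȳ = (28000.00)(70.00) + (15707.96)(182.44) + (900.00)(20.00) + (-1256.64)(44.00) = 4788489.49 mm³
x̄ = 4432875.98 / 43351.33 = 102.25 mm
ȳ = 4788489.49 / 43351.33 = 110.46 mm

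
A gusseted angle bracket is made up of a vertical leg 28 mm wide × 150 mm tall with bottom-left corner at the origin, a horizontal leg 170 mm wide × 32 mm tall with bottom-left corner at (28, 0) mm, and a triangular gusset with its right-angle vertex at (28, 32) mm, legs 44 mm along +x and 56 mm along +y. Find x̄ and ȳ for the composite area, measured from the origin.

Part | A | x̄ᵢ | ȳᵢ | A·x̄ᵢ | A·ȳᵢ
vertical leg | 4200.00 | 14.00 | 75.00 | 58800.00 | 315000.00
horizontal leg | 5440.00 | 113.00 | 16.00 | 614720.00 | 87040.00
gusset | 1232.00 | 42.67 | 50.67 | 52565.33 | 62421.33
Σ | 10872.00 |  |  | 726085.33 | 464461.33
x̄ = 726085.33 / 10872.00 = 66.78 mm
ȳ = 464461.33 / 10872.00 = 42.72 mm

x̄ = 66.78 mm, ȳ = 42.72 mm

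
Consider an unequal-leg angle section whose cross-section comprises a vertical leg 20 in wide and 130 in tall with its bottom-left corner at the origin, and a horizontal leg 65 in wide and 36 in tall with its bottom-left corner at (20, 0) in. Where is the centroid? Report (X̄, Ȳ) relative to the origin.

Part | A | x̄ᵢ | ȳᵢ | A·x̄ᵢ | A·ȳᵢ
vertical leg | 2600.00 | 10.00 | 65.00 | 26000.00 | 169000.00
horizontal leg | 2340.00 | 52.50 | 18.00 | 122850.00 | 42120.00
Σ | 4940.00 |  |  | 148850.00 | 211120.00
X̄ = 148850.00 / 4940.00 = 30.13 in
Ȳ = 211120.00 / 4940.00 = 42.74 in

X̄ = 30.13 in, Ȳ = 42.74 in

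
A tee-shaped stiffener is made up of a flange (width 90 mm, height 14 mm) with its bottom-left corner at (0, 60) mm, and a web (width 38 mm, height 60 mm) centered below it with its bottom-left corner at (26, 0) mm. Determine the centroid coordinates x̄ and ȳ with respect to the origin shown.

x̄ = 45.00 mm, ȳ = 43.17 mm

Part | A | x̄ᵢ | ȳᵢ | A·x̄ᵢ | A·ȳᵢ
web | 2280.00 | 45.00 | 30.00 | 102600.00 | 68400.00
flange | 1260.00 | 45.00 | 67.00 | 56700.00 | 84420.00
Σ | 3540.00 |  |  | 159300.00 | 152820.00
x̄ = 159300.00 / 3540.00 = 45.00 mm
ȳ = 152820.00 / 3540.00 = 43.17 mm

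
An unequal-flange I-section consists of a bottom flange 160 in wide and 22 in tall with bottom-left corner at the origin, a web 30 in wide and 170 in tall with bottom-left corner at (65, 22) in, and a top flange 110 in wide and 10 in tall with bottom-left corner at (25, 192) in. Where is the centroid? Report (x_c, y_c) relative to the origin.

bottom flange: A = 160 × 22 = 3520.00, centroid at (80.00, 11.00).
web: A = 30 × 170 = 5100.00, centroid at (80.00, 107.00).
top flange: A = 110 × 10 = 1100.00, centroid at (80.00, 197.00).
ΣA = 9720.00 in²
ΣAx_c = (3520.00)(80.00) + (5100.00)(80.00) + (1100.00)(80.00) = 777600.00 in³
ΣAy_c = (3520.00)(11.00) + (5100.00)(107.00) + (1100.00)(197.00) = 801120.00 in³
x_c = 777600.00 / 9720.00 = 80.00 in
y_c = 801120.00 / 9720.00 = 82.42 in

x_c = 80.00 in, y_c = 82.42 in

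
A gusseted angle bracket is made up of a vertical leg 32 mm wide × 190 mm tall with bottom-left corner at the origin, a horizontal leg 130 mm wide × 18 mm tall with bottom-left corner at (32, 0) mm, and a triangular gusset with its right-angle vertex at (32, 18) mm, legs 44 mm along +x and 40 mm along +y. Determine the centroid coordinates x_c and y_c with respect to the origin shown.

x_c = 39.28 mm, y_c = 67.34 mm

vertical leg: A = 32 × 190 = 6080.00, centroid at (16.00, 95.00).
horizontal leg: A = 130 × 18 = 2340.00, centroid at (97.00, 9.00).
gusset: A = ½·44·40 = 880.00, centroid at (46.67, 31.33).
ΣA = 9300.00 mm², ΣAx_c = 365326.67 mm³, ΣAy_c = 626233.33 mm³.
x_c = 365326.67/9300.00 = 39.28 mm; y_c = 626233.33/9300.00 = 67.34 mm.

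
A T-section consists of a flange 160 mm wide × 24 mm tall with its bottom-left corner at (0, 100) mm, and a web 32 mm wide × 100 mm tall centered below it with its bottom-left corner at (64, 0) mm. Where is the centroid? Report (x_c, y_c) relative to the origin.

x_c = 80.00 mm, y_c = 83.82 mm

Part | A | x̄ᵢ | ȳᵢ | A·x̄ᵢ | A·ȳᵢ
web | 3200.00 | 80.00 | 50.00 | 256000.00 | 160000.00
flange | 3840.00 | 80.00 | 112.00 | 307200.00 | 430080.00
Σ | 7040.00 |  |  | 563200.00 | 590080.00
x_c = 563200.00 / 7040.00 = 80.00 mm
y_c = 590080.00 / 7040.00 = 83.82 mm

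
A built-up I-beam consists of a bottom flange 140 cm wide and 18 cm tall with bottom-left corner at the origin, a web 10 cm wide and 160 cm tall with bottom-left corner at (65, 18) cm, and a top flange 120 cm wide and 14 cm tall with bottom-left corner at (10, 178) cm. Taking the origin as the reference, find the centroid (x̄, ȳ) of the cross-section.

bottom flange: A = 140 × 18 = 2520.00, centroid at (70.00, 9.00).
web: A = 10 × 160 = 1600.00, centroid at (70.00, 98.00).
top flange: A = 120 × 14 = 1680.00, centroid at (70.00, 185.00).
ΣA = 5800.00 cm², ΣAx̄ = 406000.00 cm³, ΣAȳ = 490280.00 cm³.
x̄ = 406000.00/5800.00 = 70.00 cm; ȳ = 490280.00/5800.00 = 84.53 cm.

x̄ = 70.00 cm, ȳ = 84.53 cm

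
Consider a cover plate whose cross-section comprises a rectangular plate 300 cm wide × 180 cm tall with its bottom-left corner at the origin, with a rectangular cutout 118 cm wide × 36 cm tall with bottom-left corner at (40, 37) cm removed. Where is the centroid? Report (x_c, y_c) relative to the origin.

plate: A = 300 × 180 = 54000.00, centroid at (150.00, 90.00).
hole: A = −(118 × 36) = -4248.00, centroid at (99.00, 55.00).
ΣA = 49752.00 cm²
ΣAx_c = (54000.00)(150.00) + (-4248.00)(99.00) = 7679448.00 cm³
ΣAy_c = (54000.00)(90.00) + (-4248.00)(55.00) = 4626360.00 cm³
x_c = 7679448.00 / 49752.00 = 154.35 cm
y_c = 4626360.00 / 49752.00 = 92.99 cm

x_c = 154.35 cm, y_c = 92.99 cm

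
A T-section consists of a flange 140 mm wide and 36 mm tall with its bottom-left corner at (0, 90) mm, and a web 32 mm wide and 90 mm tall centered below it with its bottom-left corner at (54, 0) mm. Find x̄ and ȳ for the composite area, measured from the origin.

x̄ = 70.00 mm, ȳ = 85.09 mm

web: A = 32 × 90 = 2880.00, centroid at (70.00, 45.00).
flange: A = 140 × 36 = 5040.00, centroid at (70.00, 108.00).
ΣA = 7920.00 mm²
ΣAx̄ = (2880.00)(70.00) + (5040.00)(70.00) = 554400.00 mm³
ΣAȳ = (2880.00)(45.00) + (5040.00)(108.00) = 673920.00 mm³
x̄ = 554400.00 / 7920.00 = 70.00 mm
ȳ = 673920.00 / 7920.00 = 85.09 mm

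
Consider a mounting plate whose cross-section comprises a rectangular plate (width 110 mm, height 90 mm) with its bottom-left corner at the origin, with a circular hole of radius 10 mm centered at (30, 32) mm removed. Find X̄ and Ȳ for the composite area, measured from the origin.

X̄ = 55.82 mm, Ȳ = 45.43 mm

plate: A = 110 × 90 = 9900.00, centroid at (55.00, 45.00).
hole: A = −π·10² = -314.16, centroid at (30.00, 32.00).
ΣA = 9585.84 mm²
ΣAX̄ = (9900.00)(55.00) + (-314.16)(30.00) = 535075.22 mm³
ΣAȲ = (9900.00)(45.00) + (-314.16)(32.00) = 435446.90 mm³
X̄ = 535075.22 / 9585.84 = 55.82 mm
Ȳ = 435446.90 / 9585.84 = 45.43 mm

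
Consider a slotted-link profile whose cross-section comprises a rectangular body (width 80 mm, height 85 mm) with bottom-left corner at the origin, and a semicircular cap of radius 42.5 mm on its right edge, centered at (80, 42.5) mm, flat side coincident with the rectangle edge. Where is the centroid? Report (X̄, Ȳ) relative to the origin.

rectangular body: A = 80 × 85 = 6800.00, centroid at (40.00, 42.50).
semicircular end: A = ½π·42.5² = 2837.25, centroid at (98.04, 42.50).
ΣA = 9637.25 mm², ΣAX̄ = 550157.15 mm³, ΣAȲ = 409583.16 mm³.
X̄ = 550157.15/9637.25 = 57.09 mm; Ȳ = 409583.16/9637.25 = 42.50 mm.

X̄ = 57.09 mm, Ȳ = 42.50 mm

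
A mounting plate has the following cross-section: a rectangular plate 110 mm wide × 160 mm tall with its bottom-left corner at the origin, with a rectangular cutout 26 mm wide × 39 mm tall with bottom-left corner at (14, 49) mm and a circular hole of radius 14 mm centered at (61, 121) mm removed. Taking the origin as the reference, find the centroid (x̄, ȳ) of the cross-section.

x̄ = 56.55 mm, ȳ = 79.15 mm

Part | A | x̄ᵢ | ȳᵢ | A·x̄ᵢ | A·ȳᵢ
plate | 17600.00 | 55.00 | 80.00 | 968000.00 | 1408000.00
hole 1 | -1014.00 | 27.00 | 68.50 | -27378.00 | -69459.00
hole 2 | -615.75 | 61.00 | 121.00 | -37560.88 | -74506.01
Σ | 15970.25 |  |  | 903061.12 | 1264034.99
x̄ = 903061.12 / 15970.25 = 56.55 mm
ȳ = 1264034.99 / 15970.25 = 79.15 mm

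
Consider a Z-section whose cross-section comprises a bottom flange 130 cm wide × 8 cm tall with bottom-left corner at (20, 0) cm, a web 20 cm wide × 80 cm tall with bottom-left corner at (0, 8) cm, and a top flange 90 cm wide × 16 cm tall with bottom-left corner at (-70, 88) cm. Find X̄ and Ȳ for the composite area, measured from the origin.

bottom flange: A = 130 × 8 = 1040.00, centroid at (85.00, 4.00).
web: A = 20 × 80 = 1600.00, centroid at (10.00, 48.00).
top flange: A = 90 × 16 = 1440.00, centroid at (-25.00, 96.00).
ΣA = 4080.00 cm²
ΣAX̄ = (1040.00)(85.00) + (1600.00)(10.00) + (1440.00)(-25.00) = 68400.00 cm³
ΣAȲ = (1040.00)(4.00) + (1600.00)(48.00) + (1440.00)(96.00) = 219200.00 cm³
X̄ = 68400.00 / 4080.00 = 16.76 cm
Ȳ = 219200.00 / 4080.00 = 53.73 cm

X̄ = 16.76 cm, Ȳ = 53.73 cm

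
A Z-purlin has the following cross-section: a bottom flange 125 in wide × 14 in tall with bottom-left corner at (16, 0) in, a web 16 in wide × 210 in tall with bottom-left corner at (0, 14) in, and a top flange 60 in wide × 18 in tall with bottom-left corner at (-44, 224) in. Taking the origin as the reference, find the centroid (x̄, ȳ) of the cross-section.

x̄ = 24.09 in, ȳ = 107.23 in

bottom flange: A = 125 × 14 = 1750.00, centroid at (78.50, 7.00).
web: A = 16 × 210 = 3360.00, centroid at (8.00, 119.00).
top flange: A = 60 × 18 = 1080.00, centroid at (-14.00, 233.00).
ΣA = 6190.00 in², ΣAx̄ = 149135.00 in³, ΣAȳ = 663730.00 in³.
x̄ = 149135.00/6190.00 = 24.09 in; ȳ = 663730.00/6190.00 = 107.23 in.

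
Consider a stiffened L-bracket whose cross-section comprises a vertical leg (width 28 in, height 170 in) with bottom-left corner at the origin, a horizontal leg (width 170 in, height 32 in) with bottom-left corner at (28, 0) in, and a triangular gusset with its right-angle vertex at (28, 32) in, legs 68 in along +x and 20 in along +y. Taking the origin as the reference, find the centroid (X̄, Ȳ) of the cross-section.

vertical leg: A = 28 × 170 = 4760.00, centroid at (14.00, 85.00).
horizontal leg: A = 170 × 32 = 5440.00, centroid at (113.00, 16.00).
gusset: A = ½·68·20 = 680.00, centroid at (50.67, 38.67).
ΣA = 10880.00 in²
ΣAX̄ = (4760.00)(14.00) + (5440.00)(113.00) + (680.00)(50.67) = 715813.33 in³
ΣAȲ = (4760.00)(85.00) + (5440.00)(16.00) + (680.00)(38.67) = 517933.33 in³
X̄ = 715813.33 / 10880.00 = 65.79 in
Ȳ = 517933.33 / 10880.00 = 47.60 in

X̄ = 65.79 in, Ȳ = 47.60 in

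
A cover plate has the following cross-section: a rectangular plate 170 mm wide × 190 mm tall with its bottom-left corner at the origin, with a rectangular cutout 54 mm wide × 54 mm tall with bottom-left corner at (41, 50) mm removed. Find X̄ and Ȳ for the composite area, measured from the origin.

plate: A = 170 × 190 = 32300.00, centroid at (85.00, 95.00).
hole: A = −(54 × 54) = -2916.00, centroid at (68.00, 77.00).
ΣA = 29384.00 mm², ΣAX̄ = 2547212.00 mm³, ΣAȲ = 2843968.00 mm³.
X̄ = 2547212.00/29384.00 = 86.69 mm; Ȳ = 2843968.00/29384.00 = 96.79 mm.

X̄ = 86.69 mm, Ȳ = 96.79 mm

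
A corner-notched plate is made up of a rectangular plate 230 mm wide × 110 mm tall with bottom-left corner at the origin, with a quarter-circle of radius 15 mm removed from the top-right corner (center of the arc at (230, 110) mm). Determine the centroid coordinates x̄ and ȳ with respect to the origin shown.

plate: A = 230 × 110 = 25300.00, centroid at (115.00, 55.00).
removed quarter-circle: A = −¼π·15² = -176.71, centroid at (223.63, 103.63).
ΣA = 25123.29 mm², ΣAx̄ = 2869980.65 mm³, ΣAȳ = 1373186.40 mm³.
x̄ = 2869980.65/25123.29 = 114.24 mm; ȳ = 1373186.40/25123.29 = 54.66 mm.

x̄ = 114.24 mm, ȳ = 54.66 mm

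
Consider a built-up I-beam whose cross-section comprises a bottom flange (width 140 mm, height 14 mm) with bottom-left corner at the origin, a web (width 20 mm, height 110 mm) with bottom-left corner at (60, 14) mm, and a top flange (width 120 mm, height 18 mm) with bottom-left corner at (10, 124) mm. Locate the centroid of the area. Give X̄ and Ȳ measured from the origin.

X̄ = 70.00 mm, Ȳ = 71.65 mm

bottom flange: A = 140 × 14 = 1960.00, centroid at (70.00, 7.00).
web: A = 20 × 110 = 2200.00, centroid at (70.00, 69.00).
top flange: A = 120 × 18 = 2160.00, centroid at (70.00, 133.00).
ΣA = 6320.00 mm²
ΣAX̄ = (1960.00)(70.00) + (2200.00)(70.00) + (2160.00)(70.00) = 442400.00 mm³
ΣAȲ = (1960.00)(7.00) + (2200.00)(69.00) + (2160.00)(133.00) = 452800.00 mm³
X̄ = 442400.00 / 6320.00 = 70.00 mm
Ȳ = 452800.00 / 6320.00 = 71.65 mm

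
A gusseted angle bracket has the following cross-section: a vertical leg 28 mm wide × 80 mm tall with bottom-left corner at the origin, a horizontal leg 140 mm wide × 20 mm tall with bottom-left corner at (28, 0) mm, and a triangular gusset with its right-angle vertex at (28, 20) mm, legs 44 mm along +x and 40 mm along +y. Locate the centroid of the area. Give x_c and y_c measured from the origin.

x_c = 57.99 mm, y_c = 24.82 mm

Part | A | x̄ᵢ | ȳᵢ | A·x̄ᵢ | A·ȳᵢ
vertical leg | 2240.00 | 14.00 | 40.00 | 31360.00 | 89600.00
horizontal leg | 2800.00 | 98.00 | 10.00 | 274400.00 | 28000.00
gusset | 880.00 | 42.67 | 33.33 | 37546.67 | 29333.33
Σ | 5920.00 |  |  | 343306.67 | 146933.33
x_c = 343306.67 / 5920.00 = 57.99 mm
y_c = 146933.33 / 5920.00 = 24.82 mm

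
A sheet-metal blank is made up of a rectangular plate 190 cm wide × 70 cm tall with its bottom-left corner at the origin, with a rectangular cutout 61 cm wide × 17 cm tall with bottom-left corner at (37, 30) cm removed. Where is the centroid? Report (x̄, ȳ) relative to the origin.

plate: A = 190 × 70 = 13300.00, centroid at (95.00, 35.00).
hole: A = −(61 × 17) = -1037.00, centroid at (67.50, 38.50).
ΣA = 12263.00 cm²
ΣAx̄ = (13300.00)(95.00) + (-1037.00)(67.50) = 1193502.50 cm³
ΣAȳ = (13300.00)(35.00) + (-1037.00)(38.50) = 425575.50 cm³
x̄ = 1193502.50 / 12263.00 = 97.33 cm
ȳ = 425575.50 / 12263.00 = 34.70 cm

x̄ = 97.33 cm, ȳ = 34.70 cm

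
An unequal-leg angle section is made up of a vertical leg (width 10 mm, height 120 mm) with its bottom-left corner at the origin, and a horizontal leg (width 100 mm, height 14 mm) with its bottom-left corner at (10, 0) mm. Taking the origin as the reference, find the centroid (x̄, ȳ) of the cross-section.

x̄ = 34.62 mm, ȳ = 31.46 mm

vertical leg: A = 10 × 120 = 1200.00, centroid at (5.00, 60.00).
horizontal leg: A = 100 × 14 = 1400.00, centroid at (60.00, 7.00).
ΣA = 2600.00 mm², ΣAx̄ = 90000.00 mm³, ΣAȳ = 81800.00 mm³.
x̄ = 90000.00/2600.00 = 34.62 mm; ȳ = 81800.00/2600.00 = 31.46 mm.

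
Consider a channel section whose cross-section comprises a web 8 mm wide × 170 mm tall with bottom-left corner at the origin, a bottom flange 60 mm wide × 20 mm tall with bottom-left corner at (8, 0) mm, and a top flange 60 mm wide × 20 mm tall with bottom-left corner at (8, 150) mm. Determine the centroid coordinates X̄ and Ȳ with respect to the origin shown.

X̄ = 25.70 mm, Ȳ = 85.00 mm

web: A = 8 × 170 = 1360.00, centroid at (4.00, 85.00).
bottom flange: A = 60 × 20 = 1200.00, centroid at (38.00, 10.00).
top flange: A = 60 × 20 = 1200.00, centroid at (38.00, 160.00).
ΣA = 3760.00 mm², ΣAX̄ = 96640.00 mm³, ΣAȲ = 319600.00 mm³.
X̄ = 96640.00/3760.00 = 25.70 mm; Ȳ = 319600.00/3760.00 = 85.00 mm.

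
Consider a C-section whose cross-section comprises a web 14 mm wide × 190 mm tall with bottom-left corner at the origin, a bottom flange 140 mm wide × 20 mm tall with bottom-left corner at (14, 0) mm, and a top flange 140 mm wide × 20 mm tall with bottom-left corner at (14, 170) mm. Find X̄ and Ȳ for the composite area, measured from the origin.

X̄ = 59.20 mm, Ȳ = 95.00 mm

Part | A | x̄ᵢ | ȳᵢ | A·x̄ᵢ | A·ȳᵢ
web | 2660.00 | 7.00 | 95.00 | 18620.00 | 252700.00
bottom flange | 2800.00 | 84.00 | 10.00 | 235200.00 | 28000.00
top flange | 2800.00 | 84.00 | 180.00 | 235200.00 | 504000.00
Σ | 8260.00 |  |  | 489020.00 | 784700.00
X̄ = 489020.00 / 8260.00 = 59.20 mm
Ȳ = 784700.00 / 8260.00 = 95.00 mm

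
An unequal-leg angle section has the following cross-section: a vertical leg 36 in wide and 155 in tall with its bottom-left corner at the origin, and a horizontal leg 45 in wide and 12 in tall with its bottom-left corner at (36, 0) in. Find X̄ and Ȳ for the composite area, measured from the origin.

X̄ = 21.57 in, Ȳ = 71.19 in

Part | A | x̄ᵢ | ȳᵢ | A·x̄ᵢ | A·ȳᵢ
vertical leg | 5580.00 | 18.00 | 77.50 | 100440.00 | 432450.00
horizontal leg | 540.00 | 58.50 | 6.00 | 31590.00 | 3240.00
Σ | 6120.00 |  |  | 132030.00 | 435690.00
X̄ = 132030.00 / 6120.00 = 21.57 in
Ȳ = 435690.00 / 6120.00 = 71.19 in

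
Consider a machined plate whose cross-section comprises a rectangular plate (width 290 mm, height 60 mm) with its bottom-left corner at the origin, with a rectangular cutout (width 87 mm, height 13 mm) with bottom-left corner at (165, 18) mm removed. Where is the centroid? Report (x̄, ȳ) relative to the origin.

plate: A = 290 × 60 = 17400.00, centroid at (145.00, 30.00).
hole: A = −(87 × 13) = -1131.00, centroid at (208.50, 24.50).
ΣA = 16269.00 mm²
ΣAx̄ = (17400.00)(145.00) + (-1131.00)(208.50) = 2287186.50 mm³
ΣAȳ = (17400.00)(30.00) + (-1131.00)(24.50) = 494290.50 mm³
x̄ = 2287186.50 / 16269.00 = 140.59 mm
ȳ = 494290.50 / 16269.00 = 30.38 mm

x̄ = 140.59 mm, ȳ = 30.38 mm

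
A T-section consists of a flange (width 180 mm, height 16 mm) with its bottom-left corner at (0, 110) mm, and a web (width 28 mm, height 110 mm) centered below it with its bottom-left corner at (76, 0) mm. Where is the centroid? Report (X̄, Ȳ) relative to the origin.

X̄ = 90.00 mm, Ȳ = 85.44 mm

web: A = 28 × 110 = 3080.00, centroid at (90.00, 55.00).
flange: A = 180 × 16 = 2880.00, centroid at (90.00, 118.00).
ΣA = 5960.00 mm², ΣAX̄ = 536400.00 mm³, ΣAȲ = 509240.00 mm³.
X̄ = 536400.00/5960.00 = 90.00 mm; Ȳ = 509240.00/5960.00 = 85.44 mm.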